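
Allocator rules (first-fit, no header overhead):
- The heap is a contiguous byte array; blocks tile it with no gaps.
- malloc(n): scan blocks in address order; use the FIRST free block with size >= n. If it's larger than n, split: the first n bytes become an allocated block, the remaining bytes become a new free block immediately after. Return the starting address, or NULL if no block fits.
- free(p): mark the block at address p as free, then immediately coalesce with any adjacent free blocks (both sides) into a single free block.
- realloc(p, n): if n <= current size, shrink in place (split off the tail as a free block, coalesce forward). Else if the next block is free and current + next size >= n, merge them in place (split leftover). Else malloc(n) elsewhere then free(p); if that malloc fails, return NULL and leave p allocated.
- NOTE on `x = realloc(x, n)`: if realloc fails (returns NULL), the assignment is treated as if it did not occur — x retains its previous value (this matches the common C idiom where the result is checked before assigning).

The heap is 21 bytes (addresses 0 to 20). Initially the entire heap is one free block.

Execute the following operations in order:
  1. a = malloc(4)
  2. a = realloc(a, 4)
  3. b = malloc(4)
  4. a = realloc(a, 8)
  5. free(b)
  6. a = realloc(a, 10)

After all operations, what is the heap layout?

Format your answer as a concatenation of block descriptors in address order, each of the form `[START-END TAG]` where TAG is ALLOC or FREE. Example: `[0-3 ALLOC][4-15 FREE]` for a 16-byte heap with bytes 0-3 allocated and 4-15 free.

Op 1: a = malloc(4) -> a = 0; heap: [0-3 ALLOC][4-20 FREE]
Op 2: a = realloc(a, 4) -> a = 0; heap: [0-3 ALLOC][4-20 FREE]
Op 3: b = malloc(4) -> b = 4; heap: [0-3 ALLOC][4-7 ALLOC][8-20 FREE]
Op 4: a = realloc(a, 8) -> a = 8; heap: [0-3 FREE][4-7 ALLOC][8-15 ALLOC][16-20 FREE]
Op 5: free(b) -> (freed b); heap: [0-7 FREE][8-15 ALLOC][16-20 FREE]
Op 6: a = realloc(a, 10) -> a = 8; heap: [0-7 FREE][8-17 ALLOC][18-20 FREE]

Answer: [0-7 FREE][8-17 ALLOC][18-20 FREE]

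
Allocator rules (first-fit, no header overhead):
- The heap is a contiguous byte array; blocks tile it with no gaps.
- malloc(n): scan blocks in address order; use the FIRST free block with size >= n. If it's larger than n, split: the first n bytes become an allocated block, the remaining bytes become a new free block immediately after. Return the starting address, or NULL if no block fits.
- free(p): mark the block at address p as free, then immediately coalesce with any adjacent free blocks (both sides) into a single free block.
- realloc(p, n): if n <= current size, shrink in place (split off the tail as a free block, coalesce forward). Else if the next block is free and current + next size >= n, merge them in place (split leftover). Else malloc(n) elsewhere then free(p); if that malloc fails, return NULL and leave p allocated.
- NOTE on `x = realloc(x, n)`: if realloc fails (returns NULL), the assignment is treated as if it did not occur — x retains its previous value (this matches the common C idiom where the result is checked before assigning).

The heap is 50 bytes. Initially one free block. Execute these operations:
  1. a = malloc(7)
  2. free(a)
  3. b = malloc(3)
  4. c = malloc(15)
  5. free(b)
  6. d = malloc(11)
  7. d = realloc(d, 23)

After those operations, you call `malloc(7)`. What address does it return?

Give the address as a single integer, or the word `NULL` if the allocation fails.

Op 1: a = malloc(7) -> a = 0; heap: [0-6 ALLOC][7-49 FREE]
Op 2: free(a) -> (freed a); heap: [0-49 FREE]
Op 3: b = malloc(3) -> b = 0; heap: [0-2 ALLOC][3-49 FREE]
Op 4: c = malloc(15) -> c = 3; heap: [0-2 ALLOC][3-17 ALLOC][18-49 FREE]
Op 5: free(b) -> (freed b); heap: [0-2 FREE][3-17 ALLOC][18-49 FREE]
Op 6: d = malloc(11) -> d = 18; heap: [0-2 FREE][3-17 ALLOC][18-28 ALLOC][29-49 FREE]
Op 7: d = realloc(d, 23) -> d = 18; heap: [0-2 FREE][3-17 ALLOC][18-40 ALLOC][41-49 FREE]
malloc(7): first-fit scan over [0-2 FREE][3-17 ALLOC][18-40 ALLOC][41-49 FREE] -> 41

Answer: 41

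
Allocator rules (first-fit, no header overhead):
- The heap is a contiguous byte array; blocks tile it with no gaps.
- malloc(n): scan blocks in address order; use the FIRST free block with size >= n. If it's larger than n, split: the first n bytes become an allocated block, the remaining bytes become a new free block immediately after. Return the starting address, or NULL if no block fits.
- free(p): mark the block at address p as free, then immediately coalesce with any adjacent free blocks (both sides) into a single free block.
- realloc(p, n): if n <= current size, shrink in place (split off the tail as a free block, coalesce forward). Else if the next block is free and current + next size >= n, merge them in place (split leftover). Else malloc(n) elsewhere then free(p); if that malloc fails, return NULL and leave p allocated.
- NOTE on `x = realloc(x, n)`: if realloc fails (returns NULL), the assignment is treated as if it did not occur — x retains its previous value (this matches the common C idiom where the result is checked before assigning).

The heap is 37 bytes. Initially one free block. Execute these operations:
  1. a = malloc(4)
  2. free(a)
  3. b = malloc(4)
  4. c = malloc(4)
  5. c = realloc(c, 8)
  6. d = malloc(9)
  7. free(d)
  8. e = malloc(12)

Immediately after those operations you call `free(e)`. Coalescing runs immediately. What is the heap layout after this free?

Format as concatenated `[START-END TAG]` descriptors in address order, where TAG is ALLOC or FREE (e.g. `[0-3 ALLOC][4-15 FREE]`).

Op 1: a = malloc(4) -> a = 0; heap: [0-3 ALLOC][4-36 FREE]
Op 2: free(a) -> (freed a); heap: [0-36 FREE]
Op 3: b = malloc(4) -> b = 0; heap: [0-3 ALLOC][4-36 FREE]
Op 4: c = malloc(4) -> c = 4; heap: [0-3 ALLOC][4-7 ALLOC][8-36 FREE]
Op 5: c = realloc(c, 8) -> c = 4; heap: [0-3 ALLOC][4-11 ALLOC][12-36 FREE]
Op 6: d = malloc(9) -> d = 12; heap: [0-3 ALLOC][4-11 ALLOC][12-20 ALLOC][21-36 FREE]
Op 7: free(d) -> (freed d); heap: [0-3 ALLOC][4-11 ALLOC][12-36 FREE]
Op 8: e = malloc(12) -> e = 12; heap: [0-3 ALLOC][4-11 ALLOC][12-23 ALLOC][24-36 FREE]
free(e): e = 12 -> block [12-23 ALLOC]; mark free, coalesce with adjacent free neighbors -> [0-3 ALLOC][4-11 ALLOC][12-36 FREE]

Answer: [0-3 ALLOC][4-11 ALLOC][12-36 FREE]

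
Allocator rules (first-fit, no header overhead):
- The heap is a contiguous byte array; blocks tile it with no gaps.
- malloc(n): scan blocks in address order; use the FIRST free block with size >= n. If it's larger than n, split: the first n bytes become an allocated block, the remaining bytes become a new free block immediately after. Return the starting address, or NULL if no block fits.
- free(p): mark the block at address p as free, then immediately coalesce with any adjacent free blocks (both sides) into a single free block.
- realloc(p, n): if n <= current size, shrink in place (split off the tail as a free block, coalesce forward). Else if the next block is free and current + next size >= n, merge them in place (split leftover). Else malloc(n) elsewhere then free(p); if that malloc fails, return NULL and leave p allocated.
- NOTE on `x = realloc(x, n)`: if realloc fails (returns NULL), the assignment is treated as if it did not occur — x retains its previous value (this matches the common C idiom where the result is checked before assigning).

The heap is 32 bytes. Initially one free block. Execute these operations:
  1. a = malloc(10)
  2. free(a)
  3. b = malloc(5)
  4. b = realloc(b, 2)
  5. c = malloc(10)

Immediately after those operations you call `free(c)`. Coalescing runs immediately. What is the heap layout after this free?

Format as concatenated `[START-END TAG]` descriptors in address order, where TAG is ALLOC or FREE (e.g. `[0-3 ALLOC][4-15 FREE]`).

Op 1: a = malloc(10) -> a = 0; heap: [0-9 ALLOC][10-31 FREE]
Op 2: free(a) -> (freed a); heap: [0-31 FREE]
Op 3: b = malloc(5) -> b = 0; heap: [0-4 ALLOC][5-31 FREE]
Op 4: b = realloc(b, 2) -> b = 0; heap: [0-1 ALLOC][2-31 FREE]
Op 5: c = malloc(10) -> c = 2; heap: [0-1 ALLOC][2-11 ALLOC][12-31 FREE]
free(c): c = 2 -> block [2-11 ALLOC]; mark free, coalesce with adjacent free neighbors -> [0-1 ALLOC][2-31 FREE]

Answer: [0-1 ALLOC][2-31 FREE]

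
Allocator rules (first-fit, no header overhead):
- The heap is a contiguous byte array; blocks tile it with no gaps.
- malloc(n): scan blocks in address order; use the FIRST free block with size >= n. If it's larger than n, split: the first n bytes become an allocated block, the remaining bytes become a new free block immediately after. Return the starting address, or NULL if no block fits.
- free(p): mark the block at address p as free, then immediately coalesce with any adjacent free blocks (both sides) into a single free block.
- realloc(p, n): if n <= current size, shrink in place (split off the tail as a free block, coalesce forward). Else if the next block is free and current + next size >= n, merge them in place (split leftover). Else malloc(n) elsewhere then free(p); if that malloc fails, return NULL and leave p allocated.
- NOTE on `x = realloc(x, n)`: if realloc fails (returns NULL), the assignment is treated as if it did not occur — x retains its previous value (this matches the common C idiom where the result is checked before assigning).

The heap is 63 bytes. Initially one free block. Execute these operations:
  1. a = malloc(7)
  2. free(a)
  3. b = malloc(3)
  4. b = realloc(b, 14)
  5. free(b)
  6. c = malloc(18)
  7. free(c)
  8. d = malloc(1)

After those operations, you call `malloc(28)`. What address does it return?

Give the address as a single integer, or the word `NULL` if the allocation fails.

Answer: 1

Derivation:
Op 1: a = malloc(7) -> a = 0; heap: [0-6 ALLOC][7-62 FREE]
Op 2: free(a) -> (freed a); heap: [0-62 FREE]
Op 3: b = malloc(3) -> b = 0; heap: [0-2 ALLOC][3-62 FREE]
Op 4: b = realloc(b, 14) -> b = 0; heap: [0-13 ALLOC][14-62 FREE]
Op 5: free(b) -> (freed b); heap: [0-62 FREE]
Op 6: c = malloc(18) -> c = 0; heap: [0-17 ALLOC][18-62 FREE]
Op 7: free(c) -> (freed c); heap: [0-62 FREE]
Op 8: d = malloc(1) -> d = 0; heap: [0-0 ALLOC][1-62 FREE]
malloc(28): first-fit scan over [0-0 ALLOC][1-62 FREE] -> 1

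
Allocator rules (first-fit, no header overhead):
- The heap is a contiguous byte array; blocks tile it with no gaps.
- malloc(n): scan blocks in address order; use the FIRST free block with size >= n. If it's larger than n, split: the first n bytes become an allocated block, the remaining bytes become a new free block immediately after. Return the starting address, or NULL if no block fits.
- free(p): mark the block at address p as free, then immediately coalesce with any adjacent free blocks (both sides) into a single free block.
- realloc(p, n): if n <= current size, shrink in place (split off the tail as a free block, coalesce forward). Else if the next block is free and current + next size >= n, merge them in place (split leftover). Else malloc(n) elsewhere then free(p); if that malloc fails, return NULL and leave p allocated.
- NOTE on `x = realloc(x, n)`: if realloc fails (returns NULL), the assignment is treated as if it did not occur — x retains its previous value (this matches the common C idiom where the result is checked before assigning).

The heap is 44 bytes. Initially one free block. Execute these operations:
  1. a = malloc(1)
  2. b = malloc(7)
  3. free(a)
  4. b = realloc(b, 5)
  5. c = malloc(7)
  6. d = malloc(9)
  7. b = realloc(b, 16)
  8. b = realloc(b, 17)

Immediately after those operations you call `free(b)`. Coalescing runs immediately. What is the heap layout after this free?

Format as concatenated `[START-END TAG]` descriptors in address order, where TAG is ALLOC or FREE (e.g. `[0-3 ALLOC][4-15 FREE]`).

Op 1: a = malloc(1) -> a = 0; heap: [0-0 ALLOC][1-43 FREE]
Op 2: b = malloc(7) -> b = 1; heap: [0-0 ALLOC][1-7 ALLOC][8-43 FREE]
Op 3: free(a) -> (freed a); heap: [0-0 FREE][1-7 ALLOC][8-43 FREE]
Op 4: b = realloc(b, 5) -> b = 1; heap: [0-0 FREE][1-5 ALLOC][6-43 FREE]
Op 5: c = malloc(7) -> c = 6; heap: [0-0 FREE][1-5 ALLOC][6-12 ALLOC][13-43 FREE]
Op 6: d = malloc(9) -> d = 13; heap: [0-0 FREE][1-5 ALLOC][6-12 ALLOC][13-21 ALLOC][22-43 FREE]
Op 7: b = realloc(b, 16) -> b = 22; heap: [0-5 FREE][6-12 ALLOC][13-21 ALLOC][22-37 ALLOC][38-43 FREE]
Op 8: b = realloc(b, 17) -> b = 22; heap: [0-5 FREE][6-12 ALLOC][13-21 ALLOC][22-38 ALLOC][39-43 FREE]
free(b): b = 22 -> block [22-38 ALLOC]; mark free, coalesce with adjacent free neighbors -> [0-5 FREE][6-12 ALLOC][13-21 ALLOC][22-43 FREE]

Answer: [0-5 FREE][6-12 ALLOC][13-21 ALLOC][22-43 FREE]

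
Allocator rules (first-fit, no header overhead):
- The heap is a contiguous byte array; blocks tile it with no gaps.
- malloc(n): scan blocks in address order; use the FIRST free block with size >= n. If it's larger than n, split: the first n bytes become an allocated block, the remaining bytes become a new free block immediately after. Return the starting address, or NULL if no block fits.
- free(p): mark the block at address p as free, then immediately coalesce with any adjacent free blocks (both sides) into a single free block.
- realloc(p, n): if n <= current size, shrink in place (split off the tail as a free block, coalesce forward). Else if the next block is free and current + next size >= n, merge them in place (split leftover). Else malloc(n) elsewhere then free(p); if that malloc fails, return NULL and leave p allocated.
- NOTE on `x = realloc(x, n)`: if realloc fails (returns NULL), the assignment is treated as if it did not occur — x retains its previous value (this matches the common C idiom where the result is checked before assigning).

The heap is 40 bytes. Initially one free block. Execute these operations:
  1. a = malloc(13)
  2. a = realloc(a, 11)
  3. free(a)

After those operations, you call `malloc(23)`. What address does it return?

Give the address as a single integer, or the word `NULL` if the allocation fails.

Op 1: a = malloc(13) -> a = 0; heap: [0-12 ALLOC][13-39 FREE]
Op 2: a = realloc(a, 11) -> a = 0; heap: [0-10 ALLOC][11-39 FREE]
Op 3: free(a) -> (freed a); heap: [0-39 FREE]
malloc(23): first-fit scan over [0-39 FREE] -> 0

Answer: 0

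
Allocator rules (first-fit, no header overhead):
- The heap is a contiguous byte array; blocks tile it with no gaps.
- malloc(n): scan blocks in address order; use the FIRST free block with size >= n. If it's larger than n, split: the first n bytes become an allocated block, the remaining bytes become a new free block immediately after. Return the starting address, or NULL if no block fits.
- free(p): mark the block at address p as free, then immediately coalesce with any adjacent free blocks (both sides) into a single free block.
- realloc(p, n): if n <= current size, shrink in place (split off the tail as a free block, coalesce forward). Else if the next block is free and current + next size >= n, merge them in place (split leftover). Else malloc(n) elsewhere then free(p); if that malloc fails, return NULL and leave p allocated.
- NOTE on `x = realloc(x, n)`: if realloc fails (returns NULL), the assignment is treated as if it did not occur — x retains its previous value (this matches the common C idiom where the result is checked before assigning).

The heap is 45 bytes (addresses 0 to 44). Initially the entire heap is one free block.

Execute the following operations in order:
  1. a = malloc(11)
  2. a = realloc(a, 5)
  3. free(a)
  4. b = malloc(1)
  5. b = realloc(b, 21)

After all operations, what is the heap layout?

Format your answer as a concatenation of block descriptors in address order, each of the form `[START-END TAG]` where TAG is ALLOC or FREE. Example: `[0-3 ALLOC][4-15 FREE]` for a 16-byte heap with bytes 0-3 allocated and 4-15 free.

Op 1: a = malloc(11) -> a = 0; heap: [0-10 ALLOC][11-44 FREE]
Op 2: a = realloc(a, 5) -> a = 0; heap: [0-4 ALLOC][5-44 FREE]
Op 3: free(a) -> (freed a); heap: [0-44 FREE]
Op 4: b = malloc(1) -> b = 0; heap: [0-0 ALLOC][1-44 FREE]
Op 5: b = realloc(b, 21) -> b = 0; heap: [0-20 ALLOC][21-44 FREE]

Answer: [0-20 ALLOC][21-44 FREE]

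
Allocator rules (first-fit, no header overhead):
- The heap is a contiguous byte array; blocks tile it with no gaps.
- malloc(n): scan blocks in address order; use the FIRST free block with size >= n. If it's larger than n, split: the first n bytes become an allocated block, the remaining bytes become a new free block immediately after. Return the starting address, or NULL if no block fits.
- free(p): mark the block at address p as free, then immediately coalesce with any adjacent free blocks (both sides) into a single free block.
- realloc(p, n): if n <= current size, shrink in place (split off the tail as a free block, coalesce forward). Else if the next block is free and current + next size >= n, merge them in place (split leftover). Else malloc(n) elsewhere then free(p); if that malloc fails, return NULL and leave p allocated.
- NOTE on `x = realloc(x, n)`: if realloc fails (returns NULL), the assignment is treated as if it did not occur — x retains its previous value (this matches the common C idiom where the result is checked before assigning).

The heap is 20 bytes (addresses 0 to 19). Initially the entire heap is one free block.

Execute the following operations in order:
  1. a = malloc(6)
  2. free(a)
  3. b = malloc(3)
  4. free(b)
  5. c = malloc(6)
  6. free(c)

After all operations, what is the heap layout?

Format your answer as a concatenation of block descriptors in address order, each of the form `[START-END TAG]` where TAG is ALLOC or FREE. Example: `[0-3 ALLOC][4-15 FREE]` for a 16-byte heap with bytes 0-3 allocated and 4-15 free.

Answer: [0-19 FREE]

Derivation:
Op 1: a = malloc(6) -> a = 0; heap: [0-5 ALLOC][6-19 FREE]
Op 2: free(a) -> (freed a); heap: [0-19 FREE]
Op 3: b = malloc(3) -> b = 0; heap: [0-2 ALLOC][3-19 FREE]
Op 4: free(b) -> (freed b); heap: [0-19 FREE]
Op 5: c = malloc(6) -> c = 0; heap: [0-5 ALLOC][6-19 FREE]
Op 6: free(c) -> (freed c); heap: [0-19 FREE]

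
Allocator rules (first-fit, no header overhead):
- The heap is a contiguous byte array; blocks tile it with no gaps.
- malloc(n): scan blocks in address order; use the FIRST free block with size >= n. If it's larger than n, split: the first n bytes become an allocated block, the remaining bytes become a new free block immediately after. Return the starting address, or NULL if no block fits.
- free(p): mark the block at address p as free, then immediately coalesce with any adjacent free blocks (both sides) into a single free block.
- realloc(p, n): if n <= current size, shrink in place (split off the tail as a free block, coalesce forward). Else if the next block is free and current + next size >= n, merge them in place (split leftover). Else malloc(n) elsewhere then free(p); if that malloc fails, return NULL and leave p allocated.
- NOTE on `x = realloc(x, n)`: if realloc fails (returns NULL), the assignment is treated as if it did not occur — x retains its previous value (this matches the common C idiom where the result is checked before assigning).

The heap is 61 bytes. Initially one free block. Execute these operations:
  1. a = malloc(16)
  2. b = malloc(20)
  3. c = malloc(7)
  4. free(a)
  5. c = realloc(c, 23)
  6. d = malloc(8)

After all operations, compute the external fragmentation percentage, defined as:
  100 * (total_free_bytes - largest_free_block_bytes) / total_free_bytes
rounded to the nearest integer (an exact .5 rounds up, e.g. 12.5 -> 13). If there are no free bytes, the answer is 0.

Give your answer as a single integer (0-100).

Answer: 20

Derivation:
Op 1: a = malloc(16) -> a = 0; heap: [0-15 ALLOC][16-60 FREE]
Op 2: b = malloc(20) -> b = 16; heap: [0-15 ALLOC][16-35 ALLOC][36-60 FREE]
Op 3: c = malloc(7) -> c = 36; heap: [0-15 ALLOC][16-35 ALLOC][36-42 ALLOC][43-60 FREE]
Op 4: free(a) -> (freed a); heap: [0-15 FREE][16-35 ALLOC][36-42 ALLOC][43-60 FREE]
Op 5: c = realloc(c, 23) -> c = 36; heap: [0-15 FREE][16-35 ALLOC][36-58 ALLOC][59-60 FREE]
Op 6: d = malloc(8) -> d = 0; heap: [0-7 ALLOC][8-15 FREE][16-35 ALLOC][36-58 ALLOC][59-60 FREE]
Free blocks: [8 2] total_free=10 largest=8 -> 100*(10-8)/10 = 200/10 = 20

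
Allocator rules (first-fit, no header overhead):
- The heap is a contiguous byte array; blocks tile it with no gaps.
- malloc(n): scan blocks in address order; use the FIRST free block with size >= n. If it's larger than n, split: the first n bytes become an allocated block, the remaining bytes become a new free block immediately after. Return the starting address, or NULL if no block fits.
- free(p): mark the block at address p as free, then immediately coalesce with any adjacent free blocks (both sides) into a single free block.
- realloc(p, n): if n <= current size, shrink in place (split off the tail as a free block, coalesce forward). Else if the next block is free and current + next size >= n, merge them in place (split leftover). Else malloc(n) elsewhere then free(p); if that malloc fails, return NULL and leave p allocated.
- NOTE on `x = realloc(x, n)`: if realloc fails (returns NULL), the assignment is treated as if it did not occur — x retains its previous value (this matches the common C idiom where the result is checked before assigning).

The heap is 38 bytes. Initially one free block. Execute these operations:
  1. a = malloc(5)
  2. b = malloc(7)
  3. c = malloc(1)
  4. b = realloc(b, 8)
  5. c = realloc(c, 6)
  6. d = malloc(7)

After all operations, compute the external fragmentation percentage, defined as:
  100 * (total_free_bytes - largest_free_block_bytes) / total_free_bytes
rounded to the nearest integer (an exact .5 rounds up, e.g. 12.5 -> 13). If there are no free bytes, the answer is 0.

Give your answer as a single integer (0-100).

Op 1: a = malloc(5) -> a = 0; heap: [0-4 ALLOC][5-37 FREE]
Op 2: b = malloc(7) -> b = 5; heap: [0-4 ALLOC][5-11 ALLOC][12-37 FREE]
Op 3: c = malloc(1) -> c = 12; heap: [0-4 ALLOC][5-11 ALLOC][12-12 ALLOC][13-37 FREE]
Op 4: b = realloc(b, 8) -> b = 13; heap: [0-4 ALLOC][5-11 FREE][12-12 ALLOC][13-20 ALLOC][21-37 FREE]
Op 5: c = realloc(c, 6) -> c = 5; heap: [0-4 ALLOC][5-10 ALLOC][11-12 FREE][13-20 ALLOC][21-37 FREE]
Op 6: d = malloc(7) -> d = 21; heap: [0-4 ALLOC][5-10 ALLOC][11-12 FREE][13-20 ALLOC][21-27 ALLOC][28-37 FREE]
Free blocks: [2 10] total_free=12 largest=10 -> 100*(12-10)/12 = 200/12 ≈ 16.667 -> rounds to 17

Answer: 17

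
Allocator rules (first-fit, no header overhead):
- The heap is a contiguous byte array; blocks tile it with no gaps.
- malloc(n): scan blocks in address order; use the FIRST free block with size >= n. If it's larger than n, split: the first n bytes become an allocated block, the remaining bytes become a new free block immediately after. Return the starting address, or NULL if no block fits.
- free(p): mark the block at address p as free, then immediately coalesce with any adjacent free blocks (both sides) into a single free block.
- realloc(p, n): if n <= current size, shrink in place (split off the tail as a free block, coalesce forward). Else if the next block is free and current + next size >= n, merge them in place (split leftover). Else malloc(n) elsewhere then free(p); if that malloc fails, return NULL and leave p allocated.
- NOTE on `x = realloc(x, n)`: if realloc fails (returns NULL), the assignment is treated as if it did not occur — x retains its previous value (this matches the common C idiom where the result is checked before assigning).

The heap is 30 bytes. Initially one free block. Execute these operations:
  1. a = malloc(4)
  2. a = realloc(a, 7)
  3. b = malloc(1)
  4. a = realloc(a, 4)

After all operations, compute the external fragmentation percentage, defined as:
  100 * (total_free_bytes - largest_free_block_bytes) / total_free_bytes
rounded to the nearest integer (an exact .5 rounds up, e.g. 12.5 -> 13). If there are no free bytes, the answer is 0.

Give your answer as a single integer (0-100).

Op 1: a = malloc(4) -> a = 0; heap: [0-3 ALLOC][4-29 FREE]
Op 2: a = realloc(a, 7) -> a = 0; heap: [0-6 ALLOC][7-29 FREE]
Op 3: b = malloc(1) -> b = 7; heap: [0-6 ALLOC][7-7 ALLOC][8-29 FREE]
Op 4: a = realloc(a, 4) -> a = 0; heap: [0-3 ALLOC][4-6 FREE][7-7 ALLOC][8-29 FREE]
Free blocks: [3 22] total_free=25 largest=22 -> 100*(25-22)/25 = 300/25 = 12

Answer: 12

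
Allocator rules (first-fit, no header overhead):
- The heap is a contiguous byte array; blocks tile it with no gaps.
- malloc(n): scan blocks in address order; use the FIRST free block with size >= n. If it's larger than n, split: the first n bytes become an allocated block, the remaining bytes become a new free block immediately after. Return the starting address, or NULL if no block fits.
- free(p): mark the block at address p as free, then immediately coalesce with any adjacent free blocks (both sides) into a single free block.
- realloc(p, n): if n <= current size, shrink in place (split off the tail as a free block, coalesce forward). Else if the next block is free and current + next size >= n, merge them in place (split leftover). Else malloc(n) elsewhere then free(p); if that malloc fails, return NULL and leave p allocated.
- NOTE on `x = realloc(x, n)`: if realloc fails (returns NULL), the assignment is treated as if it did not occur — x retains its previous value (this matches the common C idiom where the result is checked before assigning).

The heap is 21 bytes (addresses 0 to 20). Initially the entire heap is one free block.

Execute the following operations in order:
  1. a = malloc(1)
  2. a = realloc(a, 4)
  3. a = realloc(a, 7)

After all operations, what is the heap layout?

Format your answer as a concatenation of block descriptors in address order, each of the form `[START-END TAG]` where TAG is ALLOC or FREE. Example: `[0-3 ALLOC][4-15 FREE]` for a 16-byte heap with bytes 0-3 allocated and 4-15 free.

Answer: [0-6 ALLOC][7-20 FREE]

Derivation:
Op 1: a = malloc(1) -> a = 0; heap: [0-0 ALLOC][1-20 FREE]
Op 2: a = realloc(a, 4) -> a = 0; heap: [0-3 ALLOC][4-20 FREE]
Op 3: a = realloc(a, 7) -> a = 0; heap: [0-6 ALLOC][7-20 FREE]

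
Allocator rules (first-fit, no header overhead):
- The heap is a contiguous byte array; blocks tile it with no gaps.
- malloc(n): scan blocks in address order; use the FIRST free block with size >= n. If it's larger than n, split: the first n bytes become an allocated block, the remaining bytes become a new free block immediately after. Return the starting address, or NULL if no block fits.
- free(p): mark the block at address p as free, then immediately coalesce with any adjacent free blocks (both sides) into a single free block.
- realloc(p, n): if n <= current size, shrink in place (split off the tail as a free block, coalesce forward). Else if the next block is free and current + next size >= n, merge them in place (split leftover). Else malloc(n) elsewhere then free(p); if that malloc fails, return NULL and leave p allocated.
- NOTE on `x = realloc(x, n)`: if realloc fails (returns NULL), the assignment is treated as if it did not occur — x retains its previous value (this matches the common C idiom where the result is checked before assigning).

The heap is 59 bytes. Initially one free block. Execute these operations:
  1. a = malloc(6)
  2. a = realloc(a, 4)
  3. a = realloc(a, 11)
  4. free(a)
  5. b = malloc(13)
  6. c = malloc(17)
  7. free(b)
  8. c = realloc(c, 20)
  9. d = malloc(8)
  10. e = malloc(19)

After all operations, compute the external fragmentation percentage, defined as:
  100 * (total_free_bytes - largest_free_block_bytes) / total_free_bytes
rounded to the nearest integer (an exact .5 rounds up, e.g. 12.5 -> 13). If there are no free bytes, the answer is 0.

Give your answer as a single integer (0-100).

Op 1: a = malloc(6) -> a = 0; heap: [0-5 ALLOC][6-58 FREE]
Op 2: a = realloc(a, 4) -> a = 0; heap: [0-3 ALLOC][4-58 FREE]
Op 3: a = realloc(a, 11) -> a = 0; heap: [0-10 ALLOC][11-58 FREE]
Op 4: free(a) -> (freed a); heap: [0-58 FREE]
Op 5: b = malloc(13) -> b = 0; heap: [0-12 ALLOC][13-58 FREE]
Op 6: c = malloc(17) -> c = 13; heap: [0-12 ALLOC][13-29 ALLOC][30-58 FREE]
Op 7: free(b) -> (freed b); heap: [0-12 FREE][13-29 ALLOC][30-58 FREE]
Op 8: c = realloc(c, 20) -> c = 13; heap: [0-12 FREE][13-32 ALLOC][33-58 FREE]
Op 9: d = malloc(8) -> d = 0; heap: [0-7 ALLOC][8-12 FREE][13-32 ALLOC][33-58 FREE]
Op 10: e = malloc(19) -> e = 33; heap: [0-7 ALLOC][8-12 FREE][13-32 ALLOC][33-51 ALLOC][52-58 FREE]
Free blocks: [5 7] total_free=12 largest=7 -> 100*(12-7)/12 = 500/12 ≈ 41.667 -> rounds to 42

Answer: 42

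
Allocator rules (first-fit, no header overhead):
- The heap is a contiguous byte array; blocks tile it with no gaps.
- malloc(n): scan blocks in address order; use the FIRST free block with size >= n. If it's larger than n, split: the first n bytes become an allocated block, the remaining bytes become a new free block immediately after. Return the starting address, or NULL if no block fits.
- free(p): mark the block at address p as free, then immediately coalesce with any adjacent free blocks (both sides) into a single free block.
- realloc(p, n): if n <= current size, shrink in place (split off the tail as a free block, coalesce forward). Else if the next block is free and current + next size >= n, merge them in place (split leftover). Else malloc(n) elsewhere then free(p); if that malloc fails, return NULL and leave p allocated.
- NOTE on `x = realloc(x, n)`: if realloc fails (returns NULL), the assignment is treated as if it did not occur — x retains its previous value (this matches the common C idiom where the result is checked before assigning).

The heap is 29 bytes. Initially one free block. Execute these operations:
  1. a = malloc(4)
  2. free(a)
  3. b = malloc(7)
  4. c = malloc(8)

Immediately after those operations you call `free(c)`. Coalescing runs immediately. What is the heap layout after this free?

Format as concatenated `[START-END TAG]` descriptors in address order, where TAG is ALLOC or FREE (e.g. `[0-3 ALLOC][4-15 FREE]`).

Answer: [0-6 ALLOC][7-28 FREE]

Derivation:
Op 1: a = malloc(4) -> a = 0; heap: [0-3 ALLOC][4-28 FREE]
Op 2: free(a) -> (freed a); heap: [0-28 FREE]
Op 3: b = malloc(7) -> b = 0; heap: [0-6 ALLOC][7-28 FREE]
Op 4: c = malloc(8) -> c = 7; heap: [0-6 ALLOC][7-14 ALLOC][15-28 FREE]
free(c): c = 7 -> block [7-14 ALLOC]; mark free, coalesce with adjacent free neighbors -> [0-6 ALLOC][7-28 FREE]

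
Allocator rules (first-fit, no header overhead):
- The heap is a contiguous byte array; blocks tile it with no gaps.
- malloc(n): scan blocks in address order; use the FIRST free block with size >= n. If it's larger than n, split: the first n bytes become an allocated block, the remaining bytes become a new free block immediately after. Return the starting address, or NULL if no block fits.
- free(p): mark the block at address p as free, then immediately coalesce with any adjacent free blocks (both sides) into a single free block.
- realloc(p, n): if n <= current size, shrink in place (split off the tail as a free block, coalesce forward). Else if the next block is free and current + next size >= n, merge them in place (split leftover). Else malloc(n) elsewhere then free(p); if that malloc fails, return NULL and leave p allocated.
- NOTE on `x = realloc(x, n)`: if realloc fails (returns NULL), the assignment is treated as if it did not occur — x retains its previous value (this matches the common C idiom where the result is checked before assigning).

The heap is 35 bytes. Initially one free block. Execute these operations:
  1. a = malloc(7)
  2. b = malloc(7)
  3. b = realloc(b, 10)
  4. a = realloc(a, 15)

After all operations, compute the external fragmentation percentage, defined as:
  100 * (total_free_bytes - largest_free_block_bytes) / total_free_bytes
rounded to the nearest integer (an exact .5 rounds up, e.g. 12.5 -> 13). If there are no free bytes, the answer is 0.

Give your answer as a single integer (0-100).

Answer: 30

Derivation:
Op 1: a = malloc(7) -> a = 0; heap: [0-6 ALLOC][7-34 FREE]
Op 2: b = malloc(7) -> b = 7; heap: [0-6 ALLOC][7-13 ALLOC][14-34 FREE]
Op 3: b = realloc(b, 10) -> b = 7; heap: [0-6 ALLOC][7-16 ALLOC][17-34 FREE]
Op 4: a = realloc(a, 15) -> a = 17; heap: [0-6 FREE][7-16 ALLOC][17-31 ALLOC][32-34 FREE]
Free blocks: [7 3] total_free=10 largest=7 -> 100*(10-7)/10 = 300/10 = 30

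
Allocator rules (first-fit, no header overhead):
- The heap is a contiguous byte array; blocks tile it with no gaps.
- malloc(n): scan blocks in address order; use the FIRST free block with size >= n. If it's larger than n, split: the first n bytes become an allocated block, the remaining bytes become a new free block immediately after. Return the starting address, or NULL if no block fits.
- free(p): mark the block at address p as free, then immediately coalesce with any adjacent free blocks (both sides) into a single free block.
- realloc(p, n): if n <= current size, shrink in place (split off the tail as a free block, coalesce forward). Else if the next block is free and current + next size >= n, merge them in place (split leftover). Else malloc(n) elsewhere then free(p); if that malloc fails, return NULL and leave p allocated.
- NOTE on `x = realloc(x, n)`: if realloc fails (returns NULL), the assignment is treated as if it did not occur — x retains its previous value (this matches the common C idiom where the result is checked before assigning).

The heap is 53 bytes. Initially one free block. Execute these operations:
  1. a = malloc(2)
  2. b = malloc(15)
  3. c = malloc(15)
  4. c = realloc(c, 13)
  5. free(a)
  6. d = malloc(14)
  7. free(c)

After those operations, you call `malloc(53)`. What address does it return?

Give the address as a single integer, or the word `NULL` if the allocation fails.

Op 1: a = malloc(2) -> a = 0; heap: [0-1 ALLOC][2-52 FREE]
Op 2: b = malloc(15) -> b = 2; heap: [0-1 ALLOC][2-16 ALLOC][17-52 FREE]
Op 3: c = malloc(15) -> c = 17; heap: [0-1 ALLOC][2-16 ALLOC][17-31 ALLOC][32-52 FREE]
Op 4: c = realloc(c, 13) -> c = 17; heap: [0-1 ALLOC][2-16 ALLOC][17-29 ALLOC][30-52 FREE]
Op 5: free(a) -> (freed a); heap: [0-1 FREE][2-16 ALLOC][17-29 ALLOC][30-52 FREE]
Op 6: d = malloc(14) -> d = 30; heap: [0-1 FREE][2-16 ALLOC][17-29 ALLOC][30-43 ALLOC][44-52 FREE]
Op 7: free(c) -> (freed c); heap: [0-1 FREE][2-16 ALLOC][17-29 FREE][30-43 ALLOC][44-52 FREE]
malloc(53): first-fit scan over [0-1 FREE][2-16 ALLOC][17-29 FREE][30-43 ALLOC][44-52 FREE] -> NULL

Answer: NULL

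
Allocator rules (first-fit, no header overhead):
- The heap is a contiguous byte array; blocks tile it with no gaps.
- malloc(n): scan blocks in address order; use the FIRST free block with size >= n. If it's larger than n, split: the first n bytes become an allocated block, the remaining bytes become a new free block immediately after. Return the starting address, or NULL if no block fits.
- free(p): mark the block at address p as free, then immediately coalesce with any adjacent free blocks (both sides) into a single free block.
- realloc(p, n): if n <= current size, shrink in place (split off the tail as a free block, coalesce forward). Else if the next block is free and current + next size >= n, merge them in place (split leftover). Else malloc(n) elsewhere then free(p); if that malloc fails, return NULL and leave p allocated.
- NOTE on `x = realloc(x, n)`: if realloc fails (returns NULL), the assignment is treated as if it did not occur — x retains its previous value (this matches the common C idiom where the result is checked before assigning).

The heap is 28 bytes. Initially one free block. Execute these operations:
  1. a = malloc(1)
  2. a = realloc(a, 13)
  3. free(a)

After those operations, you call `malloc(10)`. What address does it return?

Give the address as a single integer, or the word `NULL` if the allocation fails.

Op 1: a = malloc(1) -> a = 0; heap: [0-0 ALLOC][1-27 FREE]
Op 2: a = realloc(a, 13) -> a = 0; heap: [0-12 ALLOC][13-27 FREE]
Op 3: free(a) -> (freed a); heap: [0-27 FREE]
malloc(10): first-fit scan over [0-27 FREE] -> 0

Answer: 0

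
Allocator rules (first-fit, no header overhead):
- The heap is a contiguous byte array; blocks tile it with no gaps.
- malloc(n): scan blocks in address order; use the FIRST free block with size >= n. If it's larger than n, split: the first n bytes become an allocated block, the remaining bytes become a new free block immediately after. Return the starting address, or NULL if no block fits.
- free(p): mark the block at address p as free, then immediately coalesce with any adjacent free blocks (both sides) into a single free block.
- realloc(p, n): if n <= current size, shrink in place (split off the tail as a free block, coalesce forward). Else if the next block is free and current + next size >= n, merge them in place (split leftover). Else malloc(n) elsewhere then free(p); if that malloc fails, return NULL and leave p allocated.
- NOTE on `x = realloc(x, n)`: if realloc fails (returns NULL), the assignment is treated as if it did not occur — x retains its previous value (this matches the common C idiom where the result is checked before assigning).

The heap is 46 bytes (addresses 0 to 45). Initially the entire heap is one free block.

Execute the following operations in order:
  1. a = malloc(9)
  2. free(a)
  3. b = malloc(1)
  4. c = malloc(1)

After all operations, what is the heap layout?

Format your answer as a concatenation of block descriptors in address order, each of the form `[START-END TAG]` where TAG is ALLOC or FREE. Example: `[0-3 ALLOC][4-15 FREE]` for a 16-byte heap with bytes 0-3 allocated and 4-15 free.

Op 1: a = malloc(9) -> a = 0; heap: [0-8 ALLOC][9-45 FREE]
Op 2: free(a) -> (freed a); heap: [0-45 FREE]
Op 3: b = malloc(1) -> b = 0; heap: [0-0 ALLOC][1-45 FREE]
Op 4: c = malloc(1) -> c = 1; heap: [0-0 ALLOC][1-1 ALLOC][2-45 FREE]

Answer: [0-0 ALLOC][1-1 ALLOC][2-45 FREE]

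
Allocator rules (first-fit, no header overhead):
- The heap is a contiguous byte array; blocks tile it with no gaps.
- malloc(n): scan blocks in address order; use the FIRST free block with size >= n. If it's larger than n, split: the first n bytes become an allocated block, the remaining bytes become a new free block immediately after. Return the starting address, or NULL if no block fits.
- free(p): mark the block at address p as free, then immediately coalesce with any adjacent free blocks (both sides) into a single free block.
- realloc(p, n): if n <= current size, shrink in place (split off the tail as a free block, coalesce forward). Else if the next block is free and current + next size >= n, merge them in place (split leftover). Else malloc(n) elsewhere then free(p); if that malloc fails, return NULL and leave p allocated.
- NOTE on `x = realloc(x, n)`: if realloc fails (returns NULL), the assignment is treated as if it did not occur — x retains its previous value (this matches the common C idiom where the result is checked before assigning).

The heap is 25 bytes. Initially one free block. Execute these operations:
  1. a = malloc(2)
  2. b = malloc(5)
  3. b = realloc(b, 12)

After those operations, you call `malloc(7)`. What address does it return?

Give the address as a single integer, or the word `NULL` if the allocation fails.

Op 1: a = malloc(2) -> a = 0; heap: [0-1 ALLOC][2-24 FREE]
Op 2: b = malloc(5) -> b = 2; heap: [0-1 ALLOC][2-6 ALLOC][7-24 FREE]
Op 3: b = realloc(b, 12) -> b = 2; heap: [0-1 ALLOC][2-13 ALLOC][14-24 FREE]
malloc(7): first-fit scan over [0-1 ALLOC][2-13 ALLOC][14-24 FREE] -> 14

Answer: 14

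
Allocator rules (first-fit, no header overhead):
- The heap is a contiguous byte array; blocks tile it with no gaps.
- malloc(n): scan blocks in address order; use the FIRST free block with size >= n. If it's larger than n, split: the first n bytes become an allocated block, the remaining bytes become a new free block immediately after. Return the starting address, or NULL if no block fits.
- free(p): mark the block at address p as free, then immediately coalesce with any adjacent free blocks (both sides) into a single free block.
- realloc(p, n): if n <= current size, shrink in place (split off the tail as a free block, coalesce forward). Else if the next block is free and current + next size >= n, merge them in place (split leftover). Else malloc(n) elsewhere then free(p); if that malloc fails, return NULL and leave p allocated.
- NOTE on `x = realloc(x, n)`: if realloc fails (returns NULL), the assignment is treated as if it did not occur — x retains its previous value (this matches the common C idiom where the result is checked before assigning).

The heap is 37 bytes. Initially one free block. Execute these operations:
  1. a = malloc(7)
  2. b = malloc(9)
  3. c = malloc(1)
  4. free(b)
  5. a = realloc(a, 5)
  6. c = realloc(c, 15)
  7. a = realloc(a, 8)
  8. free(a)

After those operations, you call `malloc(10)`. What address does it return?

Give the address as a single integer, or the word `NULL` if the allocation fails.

Answer: 0

Derivation:
Op 1: a = malloc(7) -> a = 0; heap: [0-6 ALLOC][7-36 FREE]
Op 2: b = malloc(9) -> b = 7; heap: [0-6 ALLOC][7-15 ALLOC][16-36 FREE]
Op 3: c = malloc(1) -> c = 16; heap: [0-6 ALLOC][7-15 ALLOC][16-16 ALLOC][17-36 FREE]
Op 4: free(b) -> (freed b); heap: [0-6 ALLOC][7-15 FREE][16-16 ALLOC][17-36 FREE]
Op 5: a = realloc(a, 5) -> a = 0; heap: [0-4 ALLOC][5-15 FREE][16-16 ALLOC][17-36 FREE]
Op 6: c = realloc(c, 15) -> c = 16; heap: [0-4 ALLOC][5-15 FREE][16-30 ALLOC][31-36 FREE]
Op 7: a = realloc(a, 8) -> a = 0; heap: [0-7 ALLOC][8-15 FREE][16-30 ALLOC][31-36 FREE]
Op 8: free(a) -> (freed a); heap: [0-15 FREE][16-30 ALLOC][31-36 FREE]
malloc(10): first-fit scan over [0-15 FREE][16-30 ALLOC][31-36 FREE] -> 0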